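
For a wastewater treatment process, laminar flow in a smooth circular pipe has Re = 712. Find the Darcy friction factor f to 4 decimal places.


f = 64 / Re
f = 64 / 712
f = 0.0899


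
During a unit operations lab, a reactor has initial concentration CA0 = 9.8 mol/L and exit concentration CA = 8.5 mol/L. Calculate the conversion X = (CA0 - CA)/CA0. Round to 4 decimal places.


X = (CA0 - CA) / CA0
X = (9.8 - 8.5) / 9.8
X = 1.3 / 9.8
X = 0.1327


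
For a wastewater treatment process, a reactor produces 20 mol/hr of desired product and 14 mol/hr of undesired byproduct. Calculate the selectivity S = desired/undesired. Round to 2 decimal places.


S = desired product rate / undesired product rate
S = 20 / 14
S = 1.43


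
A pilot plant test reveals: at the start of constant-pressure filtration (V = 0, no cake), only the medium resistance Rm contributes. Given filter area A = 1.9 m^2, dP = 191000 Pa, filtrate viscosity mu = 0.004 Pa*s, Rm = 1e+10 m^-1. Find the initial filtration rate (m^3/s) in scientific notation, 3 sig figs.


rate = A * dP / (mu * Rm)
rate = 1.9 * 191000 / (0.004 * 1e+10)
rate = 362900.0 / 4.000e+07
rate = 9.07e-03 m^3/s


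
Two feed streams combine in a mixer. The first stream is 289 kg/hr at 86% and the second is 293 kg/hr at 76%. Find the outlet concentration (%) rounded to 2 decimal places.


Mass balance on solute: F1*x1 + F2*x2 = F3*x3
F3 = F1 + F2 = 289 + 293 = 582 kg/hr
x3 = (F1*x1 + F2*x2)/F3
x3 = (289*0.86 + 293*0.76) / 582
x3 = 80.97%


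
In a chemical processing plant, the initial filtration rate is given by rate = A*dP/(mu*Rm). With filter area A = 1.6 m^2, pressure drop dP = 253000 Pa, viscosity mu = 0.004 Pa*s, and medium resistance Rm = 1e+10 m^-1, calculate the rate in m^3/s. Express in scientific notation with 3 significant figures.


rate = A * dP / (mu * Rm)
rate = 1.6 * 253000 / (0.004 * 1e+10)
rate = 404800.0 / 4.000e+07
rate = 1.01e-02 m^3/s


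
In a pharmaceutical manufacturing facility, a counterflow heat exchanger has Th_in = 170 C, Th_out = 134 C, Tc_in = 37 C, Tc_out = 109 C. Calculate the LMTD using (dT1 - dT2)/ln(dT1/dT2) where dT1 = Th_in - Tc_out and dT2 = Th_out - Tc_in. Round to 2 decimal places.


dT1 = Th_in - Tc_out = 170 - 109 = 61
dT2 = Th_out - Tc_in = 134 - 37 = 97
LMTD = (dT1 - dT2) / ln(dT1/dT2)
LMTD = (61 - 97) / ln(61/97)
LMTD = 77.61 K


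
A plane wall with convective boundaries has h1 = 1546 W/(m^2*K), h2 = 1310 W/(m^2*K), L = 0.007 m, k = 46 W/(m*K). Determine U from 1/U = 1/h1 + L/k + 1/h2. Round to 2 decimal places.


1/U = 1/h1 + L/k + 1/h2
1/U = 1/1546 + 0.007/46 + 1/1310
1/U = 0.0006468305 + 0.0001521739 + 0.0007633588
1/U = 0.0015623632
U = 640.06 W/(m^2*K)


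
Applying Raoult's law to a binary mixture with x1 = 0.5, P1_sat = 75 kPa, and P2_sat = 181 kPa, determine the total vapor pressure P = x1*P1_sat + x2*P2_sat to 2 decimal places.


P = x1*P1_sat + x2*P2_sat
x2 = 1 - x1 = 1 - 0.5 = 0.5
P = 0.5*75 + 0.5*181
P = 37.5 + 90.5
P = 128.00 kPa


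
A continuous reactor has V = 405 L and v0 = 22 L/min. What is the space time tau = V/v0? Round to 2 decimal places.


tau = V / v0
tau = 405 / 22
tau = 18.41 min


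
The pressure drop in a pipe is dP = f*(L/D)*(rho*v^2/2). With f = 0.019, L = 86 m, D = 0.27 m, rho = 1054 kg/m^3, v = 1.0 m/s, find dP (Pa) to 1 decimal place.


dP = f * (L/D) * (rho*v^2/2)
dP = 0.019 * (86/0.27) * (1054*1.0^2/2)
L/D = 318.51851852
rho*v^2/2 = 1054*1.0/2 = 527.0
dP = 0.019 * 318.51851852 * 527.0
dP = 3189.3 Pa


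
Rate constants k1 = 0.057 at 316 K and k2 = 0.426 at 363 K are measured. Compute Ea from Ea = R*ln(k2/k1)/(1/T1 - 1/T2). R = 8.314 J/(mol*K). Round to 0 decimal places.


Ea = R * ln(k2/k1) / (1/T1 - 1/T2)
ln(k2/k1) = ln(0.426/0.057) = 2.0113881
1/T1 - 1/T2 = 1/316 - 1/363 = 0.000409736025
Ea = 8.314 * 2.0113881 / 0.000409736025
Ea = 40813 J/mol


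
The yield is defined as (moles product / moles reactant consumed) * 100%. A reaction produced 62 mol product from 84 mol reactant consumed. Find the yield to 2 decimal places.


Yield = (moles product / moles consumed) * 100%
Yield = (62 / 84) * 100
Yield = 0.7381 * 100
Yield = 73.81%


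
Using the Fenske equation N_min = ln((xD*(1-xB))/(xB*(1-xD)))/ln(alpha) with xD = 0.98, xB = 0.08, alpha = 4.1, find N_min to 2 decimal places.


N_min = ln((xD*(1-xB))/(xB*(1-xD))) / ln(alpha)
Numerator inside ln: 0.9016 / 0.0016 = 563.5
ln(563.5) = 6.334167
ln(alpha) = ln(4.1) = 1.410987
N_min = 6.334167 / 1.410987 = 4.49


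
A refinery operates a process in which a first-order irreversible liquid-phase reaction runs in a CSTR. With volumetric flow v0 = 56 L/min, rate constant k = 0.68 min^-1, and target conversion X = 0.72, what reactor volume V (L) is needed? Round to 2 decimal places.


V = v0 * X / (k * (1 - X))
V = 56 * 0.72 / (0.68 * (1 - 0.72))
V = 40.32 / (0.68 * 0.28)
V = 40.32 / 0.1904
V = 211.76 L


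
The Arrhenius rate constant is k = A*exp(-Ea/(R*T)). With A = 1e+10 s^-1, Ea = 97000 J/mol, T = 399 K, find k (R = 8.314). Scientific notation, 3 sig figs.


k = A * exp(-Ea/(R*T))
k = 1e+10 * exp(-97000 / (8.314 * 399))
k = 1e+10 * exp(-29.240771)
k = 2.00e-03


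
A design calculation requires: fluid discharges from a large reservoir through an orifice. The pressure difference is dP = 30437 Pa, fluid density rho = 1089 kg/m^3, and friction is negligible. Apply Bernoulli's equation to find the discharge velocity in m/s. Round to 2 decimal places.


v = sqrt(2*dP/rho)
v = sqrt(2*30437/1089)
v = sqrt(55.89899)
v = 7.48 m/s


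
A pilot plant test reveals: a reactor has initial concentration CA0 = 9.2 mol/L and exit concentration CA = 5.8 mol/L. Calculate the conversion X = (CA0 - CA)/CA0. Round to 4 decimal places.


X = (CA0 - CA) / CA0
X = (9.2 - 5.8) / 9.2
X = 3.4 / 9.2
X = 0.3696


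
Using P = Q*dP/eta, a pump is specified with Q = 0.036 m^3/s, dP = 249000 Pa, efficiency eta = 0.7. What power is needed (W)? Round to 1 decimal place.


P = Q * dP / eta
P = 0.036 * 249000 / 0.7
P = 8964.0 / 0.7
P = 12805.7 W


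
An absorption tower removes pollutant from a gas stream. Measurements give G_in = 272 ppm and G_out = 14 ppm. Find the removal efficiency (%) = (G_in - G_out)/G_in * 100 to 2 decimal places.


Efficiency = (G_in - G_out) / G_in * 100%
Efficiency = (272 - 14) / 272 * 100
Efficiency = 258 / 272 * 100
Efficiency = 94.85%


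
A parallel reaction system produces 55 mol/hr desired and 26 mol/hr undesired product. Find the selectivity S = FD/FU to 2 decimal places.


S = desired product rate / undesired product rate
S = 55 / 26
S = 2.12


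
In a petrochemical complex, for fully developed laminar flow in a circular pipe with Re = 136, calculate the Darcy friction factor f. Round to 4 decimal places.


f = 64 / Re
f = 64 / 136
f = 0.4706


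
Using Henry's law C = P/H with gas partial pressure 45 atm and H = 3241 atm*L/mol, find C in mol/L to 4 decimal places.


C = P / H
C = 45 / 3241
C = 0.0139 mol/L


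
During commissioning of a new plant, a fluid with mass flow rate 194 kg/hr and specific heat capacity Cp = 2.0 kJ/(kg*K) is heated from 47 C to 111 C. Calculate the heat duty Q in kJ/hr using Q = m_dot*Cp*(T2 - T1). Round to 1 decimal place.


Q = m_dot * Cp * (T2 - T1)
Q = 194 * 2.0 * (111 - 47)
Q = 194 * 2.0 * 64
Q = 24832.0 kJ/hr


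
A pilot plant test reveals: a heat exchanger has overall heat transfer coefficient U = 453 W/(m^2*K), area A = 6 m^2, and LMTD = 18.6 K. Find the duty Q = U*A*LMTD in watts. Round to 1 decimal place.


Q = U * A * LMTD
Q = 453 * 6 * 18.6
Q = 50554.8 W


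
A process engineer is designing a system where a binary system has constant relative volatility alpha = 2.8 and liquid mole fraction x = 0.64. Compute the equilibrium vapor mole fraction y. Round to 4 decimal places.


y = alpha*x / (1 + (alpha-1)*x)
y = 2.8*0.64 / (1 + (2.8-1)*0.64)
y = 1.792 / (1 + 1.152)
y = 1.792 / 2.152
y = 0.8327


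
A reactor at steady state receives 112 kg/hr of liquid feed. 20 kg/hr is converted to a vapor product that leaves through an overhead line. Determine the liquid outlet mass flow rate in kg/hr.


Steady-state mass balance on the main outlet: F_out = F_in - F_removed
F_out = 112 - 20
F_out = 92 kg/hr


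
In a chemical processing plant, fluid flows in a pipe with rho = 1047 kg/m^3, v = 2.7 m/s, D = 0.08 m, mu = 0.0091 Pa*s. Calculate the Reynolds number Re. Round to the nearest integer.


Re = rho * v * D / mu
Re = 1047 * 2.7 * 0.08 / 0.0091
Re = 226.152 / 0.0091
Re = 24852


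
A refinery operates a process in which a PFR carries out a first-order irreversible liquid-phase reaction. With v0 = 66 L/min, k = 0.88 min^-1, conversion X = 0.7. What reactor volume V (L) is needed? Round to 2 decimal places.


V = (v0/k) * ln(1/(1-X))
V = (66/0.88) * ln(1/(1-0.7))
V = 75.0 * ln(3.333333)
V = 75.0 * 1.203973
V = 90.30 L


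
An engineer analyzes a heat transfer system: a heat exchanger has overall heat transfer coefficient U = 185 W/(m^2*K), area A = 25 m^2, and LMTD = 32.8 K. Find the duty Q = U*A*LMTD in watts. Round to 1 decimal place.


Q = U * A * LMTD
Q = 185 * 25 * 32.8
Q = 151700.0 W


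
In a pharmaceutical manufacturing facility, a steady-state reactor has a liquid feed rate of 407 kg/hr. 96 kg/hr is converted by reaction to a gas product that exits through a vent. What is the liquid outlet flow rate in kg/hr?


Steady-state mass balance on the main outlet: F_out = F_in - F_removed
F_out = 407 - 96
F_out = 311 kg/hr


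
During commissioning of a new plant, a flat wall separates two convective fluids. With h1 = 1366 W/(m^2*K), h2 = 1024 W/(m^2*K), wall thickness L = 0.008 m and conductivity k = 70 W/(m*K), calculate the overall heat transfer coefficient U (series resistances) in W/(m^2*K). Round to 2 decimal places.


1/U = 1/h1 + L/k + 1/h2
1/U = 1/1366 + 0.008/70 + 1/1024
1/U = 0.0007320644 + 0.0001142857 + 0.0009765625
1/U = 0.0018229126
U = 548.57 W/(m^2*K)


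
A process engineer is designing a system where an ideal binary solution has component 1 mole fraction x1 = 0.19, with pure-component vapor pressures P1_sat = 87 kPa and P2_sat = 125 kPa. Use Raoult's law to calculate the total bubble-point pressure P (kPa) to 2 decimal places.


P = x1*P1_sat + x2*P2_sat
x2 = 1 - x1 = 1 - 0.19 = 0.81
P = 0.19*87 + 0.81*125
P = 16.53 + 101.25
P = 117.78 kPa


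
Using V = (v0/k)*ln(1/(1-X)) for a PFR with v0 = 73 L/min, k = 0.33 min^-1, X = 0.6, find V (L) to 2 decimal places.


V = (v0/k) * ln(1/(1-X))
V = (73/0.33) * ln(1/(1-0.6))
V = 221.212121 * ln(2.5)
V = 221.212121 * 0.916291
V = 202.69 L


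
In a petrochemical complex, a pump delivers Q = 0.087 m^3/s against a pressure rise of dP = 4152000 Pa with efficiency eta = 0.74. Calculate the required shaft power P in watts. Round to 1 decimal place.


P = Q * dP / eta
P = 0.087 * 4152000 / 0.74
P = 361224.0 / 0.74
P = 488140.5 W


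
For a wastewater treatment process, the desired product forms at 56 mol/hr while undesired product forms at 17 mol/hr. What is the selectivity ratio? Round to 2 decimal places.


S = desired product rate / undesired product rate
S = 56 / 17
S = 3.29


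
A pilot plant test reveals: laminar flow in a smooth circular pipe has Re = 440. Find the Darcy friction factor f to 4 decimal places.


f = 64 / Re
f = 64 / 440
f = 0.1455


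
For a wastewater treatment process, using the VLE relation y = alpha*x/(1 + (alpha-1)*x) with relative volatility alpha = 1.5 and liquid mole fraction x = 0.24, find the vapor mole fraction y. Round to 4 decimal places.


y = alpha*x / (1 + (alpha-1)*x)
y = 1.5*0.24 / (1 + (1.5-1)*0.24)
y = 0.36 / (1 + 0.12)
y = 0.36 / 1.12
y = 0.3214


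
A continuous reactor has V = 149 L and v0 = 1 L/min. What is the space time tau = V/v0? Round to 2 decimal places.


tau = V / v0
tau = 149 / 1
tau = 149.00 min


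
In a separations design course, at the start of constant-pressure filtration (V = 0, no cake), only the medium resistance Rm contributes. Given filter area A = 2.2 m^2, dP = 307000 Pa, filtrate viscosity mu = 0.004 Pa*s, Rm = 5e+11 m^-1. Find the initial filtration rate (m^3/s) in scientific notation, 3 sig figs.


rate = A * dP / (mu * Rm)
rate = 2.2 * 307000 / (0.004 * 5e+11)
rate = 675400.0 / 2.000e+09
rate = 3.38e-04 m^3/s


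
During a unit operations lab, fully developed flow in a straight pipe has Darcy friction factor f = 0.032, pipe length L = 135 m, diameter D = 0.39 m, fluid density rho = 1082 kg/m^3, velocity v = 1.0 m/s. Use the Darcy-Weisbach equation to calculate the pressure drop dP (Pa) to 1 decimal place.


dP = f * (L/D) * (rho*v^2/2)
dP = 0.032 * (135/0.39) * (1082*1.0^2/2)
L/D = 346.15384615
rho*v^2/2 = 1082*1.0/2 = 541.0
dP = 0.032 * 346.15384615 * 541.0
dP = 5992.6 Pa


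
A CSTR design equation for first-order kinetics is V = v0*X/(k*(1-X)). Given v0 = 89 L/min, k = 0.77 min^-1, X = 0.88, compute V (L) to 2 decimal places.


V = v0 * X / (k * (1 - X))
V = 89 * 0.88 / (0.77 * (1 - 0.88))
V = 78.32 / (0.77 * 0.12)
V = 78.32 / 0.0924
V = 847.62 L


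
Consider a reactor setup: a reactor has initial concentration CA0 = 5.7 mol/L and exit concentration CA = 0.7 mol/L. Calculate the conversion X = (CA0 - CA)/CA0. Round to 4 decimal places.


X = (CA0 - CA) / CA0
X = (5.7 - 0.7) / 5.7
X = 5.0 / 5.7
X = 0.8772


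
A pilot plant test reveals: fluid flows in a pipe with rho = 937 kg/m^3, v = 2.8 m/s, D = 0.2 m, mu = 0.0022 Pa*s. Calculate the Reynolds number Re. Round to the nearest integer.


Re = rho * v * D / mu
Re = 937 * 2.8 * 0.2 / 0.0022
Re = 524.72 / 0.0022
Re = 238509


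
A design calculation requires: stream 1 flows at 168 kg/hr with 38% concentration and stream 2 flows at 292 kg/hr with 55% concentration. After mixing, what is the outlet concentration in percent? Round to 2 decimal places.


Mass balance on solute: F1*x1 + F2*x2 = F3*x3
F3 = F1 + F2 = 168 + 292 = 460 kg/hr
x3 = (F1*x1 + F2*x2)/F3
x3 = (168*0.38 + 292*0.55) / 460
x3 = 48.79%


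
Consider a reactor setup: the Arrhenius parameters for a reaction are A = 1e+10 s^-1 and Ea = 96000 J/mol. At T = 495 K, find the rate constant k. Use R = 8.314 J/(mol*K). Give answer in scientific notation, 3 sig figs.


k = A * exp(-Ea/(R*T))
k = 1e+10 * exp(-96000 / (8.314 * 495))
k = 1e+10 * exp(-23.326846)
k = 7.40e-01


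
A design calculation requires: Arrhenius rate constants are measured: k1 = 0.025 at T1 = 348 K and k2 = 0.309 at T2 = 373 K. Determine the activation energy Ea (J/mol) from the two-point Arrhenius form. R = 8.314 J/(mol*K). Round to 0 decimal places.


Ea = R * ln(k2/k1) / (1/T1 - 1/T2)
ln(k2/k1) = ln(0.309/0.025) = 2.5144655
1/T1 - 1/T2 = 1/348 - 1/373 = 0.000192598071
Ea = 8.314 * 2.5144655 / 0.000192598071
Ea = 108543 J/mol


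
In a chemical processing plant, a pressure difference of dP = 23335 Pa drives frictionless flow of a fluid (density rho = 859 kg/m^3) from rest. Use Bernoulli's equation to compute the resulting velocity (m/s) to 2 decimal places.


v = sqrt(2*dP/rho)
v = sqrt(2*23335/859)
v = sqrt(54.330617)
v = 7.37 m/s


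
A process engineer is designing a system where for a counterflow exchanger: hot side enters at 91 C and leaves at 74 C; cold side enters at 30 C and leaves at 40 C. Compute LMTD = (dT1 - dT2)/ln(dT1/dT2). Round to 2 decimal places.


dT1 = Th_in - Tc_out = 91 - 40 = 51
dT2 = Th_out - Tc_in = 74 - 30 = 44
LMTD = (dT1 - dT2) / ln(dT1/dT2)
LMTD = (51 - 44) / ln(51/44)
LMTD = 47.41 K


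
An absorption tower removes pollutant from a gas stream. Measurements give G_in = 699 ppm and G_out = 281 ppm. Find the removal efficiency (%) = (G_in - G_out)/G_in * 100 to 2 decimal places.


Efficiency = (G_in - G_out) / G_in * 100%
Efficiency = (699 - 281) / 699 * 100
Efficiency = 418 / 699 * 100
Efficiency = 59.80%


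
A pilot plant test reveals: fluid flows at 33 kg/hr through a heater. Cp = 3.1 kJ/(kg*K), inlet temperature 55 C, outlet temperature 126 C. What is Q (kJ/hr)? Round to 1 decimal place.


Q = m_dot * Cp * (T2 - T1)
Q = 33 * 3.1 * (126 - 55)
Q = 33 * 3.1 * 71
Q = 7263.3 kJ/hr


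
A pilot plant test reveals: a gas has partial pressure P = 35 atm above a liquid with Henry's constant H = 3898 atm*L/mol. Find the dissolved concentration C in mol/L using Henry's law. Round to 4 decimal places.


C = P / H
C = 35 / 3898
C = 0.0090 mol/L


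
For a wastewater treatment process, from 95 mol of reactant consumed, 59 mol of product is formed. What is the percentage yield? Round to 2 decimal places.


Yield = (moles product / moles consumed) * 100%
Yield = (59 / 95) * 100
Yield = 0.6211 * 100
Yield = 62.11%


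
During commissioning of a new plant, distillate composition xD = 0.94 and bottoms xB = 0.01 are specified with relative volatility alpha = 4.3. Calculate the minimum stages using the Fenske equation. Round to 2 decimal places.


N_min = ln((xD*(1-xB))/(xB*(1-xD))) / ln(alpha)
Numerator inside ln: 0.9306 / 0.0006 = 1551.0
ln(1551.0) = 7.346655
ln(alpha) = ln(4.3) = 1.458615
N_min = 7.346655 / 1.458615 = 5.04


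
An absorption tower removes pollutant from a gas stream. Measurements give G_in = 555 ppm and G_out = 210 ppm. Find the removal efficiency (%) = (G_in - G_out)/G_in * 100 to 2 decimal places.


Efficiency = (G_in - G_out) / G_in * 100%
Efficiency = (555 - 210) / 555 * 100
Efficiency = 345 / 555 * 100
Efficiency = 62.16%


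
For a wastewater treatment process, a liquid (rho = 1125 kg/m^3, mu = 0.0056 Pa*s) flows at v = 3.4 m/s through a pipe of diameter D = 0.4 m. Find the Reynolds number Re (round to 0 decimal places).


Re = rho * v * D / mu
Re = 1125 * 3.4 * 0.4 / 0.0056
Re = 1530.0 / 0.0056
Re = 273214


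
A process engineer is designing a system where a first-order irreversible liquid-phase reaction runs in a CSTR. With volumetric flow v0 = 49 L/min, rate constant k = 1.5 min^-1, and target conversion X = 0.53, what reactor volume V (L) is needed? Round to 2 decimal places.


V = v0 * X / (k * (1 - X))
V = 49 * 0.53 / (1.5 * (1 - 0.53))
V = 25.97 / (1.5 * 0.47)
V = 25.97 / 0.705
V = 36.84 L


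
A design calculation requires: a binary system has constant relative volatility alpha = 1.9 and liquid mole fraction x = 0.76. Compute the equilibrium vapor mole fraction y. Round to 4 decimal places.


y = alpha*x / (1 + (alpha-1)*x)
y = 1.9*0.76 / (1 + (1.9-1)*0.76)
y = 1.444 / (1 + 0.684)
y = 1.444 / 1.684
y = 0.8575


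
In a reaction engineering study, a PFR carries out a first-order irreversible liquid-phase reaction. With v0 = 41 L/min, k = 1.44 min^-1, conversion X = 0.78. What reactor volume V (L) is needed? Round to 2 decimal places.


V = (v0/k) * ln(1/(1-X))
V = (41/1.44) * ln(1/(1-0.78))
V = 28.472222 * ln(4.545455)
V = 28.472222 * 1.514128
V = 43.11 L


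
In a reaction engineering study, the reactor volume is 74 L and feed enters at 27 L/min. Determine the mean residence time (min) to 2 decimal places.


tau = V / v0
tau = 74 / 27
tau = 2.74 min


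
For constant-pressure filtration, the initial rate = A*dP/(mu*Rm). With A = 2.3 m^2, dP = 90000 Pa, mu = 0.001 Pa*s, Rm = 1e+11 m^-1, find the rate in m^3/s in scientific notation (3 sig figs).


rate = A * dP / (mu * Rm)
rate = 2.3 * 90000 / (0.001 * 1e+11)
rate = 207000.0 / 1.000e+08
rate = 2.07e-03 m^3/s


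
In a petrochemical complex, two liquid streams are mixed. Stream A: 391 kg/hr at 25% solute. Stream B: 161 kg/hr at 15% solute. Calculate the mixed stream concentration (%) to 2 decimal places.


Mass balance on solute: F1*x1 + F2*x2 = F3*x3
F3 = F1 + F2 = 391 + 161 = 552 kg/hr
x3 = (F1*x1 + F2*x2)/F3
x3 = (391*0.25 + 161*0.15) / 552
x3 = 22.08%


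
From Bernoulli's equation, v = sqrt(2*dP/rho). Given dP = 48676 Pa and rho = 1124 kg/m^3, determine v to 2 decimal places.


v = sqrt(2*dP/rho)
v = sqrt(2*48676/1124)
v = sqrt(86.6121)
v = 9.31 m/s


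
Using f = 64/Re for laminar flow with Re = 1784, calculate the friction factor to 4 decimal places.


f = 64 / Re
f = 64 / 1784
f = 0.0359


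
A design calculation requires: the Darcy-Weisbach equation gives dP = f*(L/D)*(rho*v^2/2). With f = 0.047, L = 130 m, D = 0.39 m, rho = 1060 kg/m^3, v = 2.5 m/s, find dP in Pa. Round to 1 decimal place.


dP = f * (L/D) * (rho*v^2/2)
dP = 0.047 * (130/0.39) * (1060*2.5^2/2)
L/D = 333.33333333
rho*v^2/2 = 1060*6.25/2 = 3312.5
dP = 0.047 * 333.33333333 * 3312.5
dP = 51895.8 Pa


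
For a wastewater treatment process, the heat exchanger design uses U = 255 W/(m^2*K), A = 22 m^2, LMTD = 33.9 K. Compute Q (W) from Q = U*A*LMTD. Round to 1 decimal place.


Q = U * A * LMTD
Q = 255 * 22 * 33.9
Q = 190179.0 W


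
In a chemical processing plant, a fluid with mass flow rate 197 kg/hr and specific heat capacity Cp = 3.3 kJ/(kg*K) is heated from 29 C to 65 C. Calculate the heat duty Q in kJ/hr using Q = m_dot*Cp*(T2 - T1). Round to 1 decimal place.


Q = m_dot * Cp * (T2 - T1)
Q = 197 * 3.3 * (65 - 29)
Q = 197 * 3.3 * 36
Q = 23403.6 kJ/hr


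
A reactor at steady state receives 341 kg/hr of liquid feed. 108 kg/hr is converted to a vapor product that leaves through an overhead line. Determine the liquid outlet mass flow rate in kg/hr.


Steady-state mass balance on the main outlet: F_out = F_in - F_removed
F_out = 341 - 108
F_out = 233 kg/hr


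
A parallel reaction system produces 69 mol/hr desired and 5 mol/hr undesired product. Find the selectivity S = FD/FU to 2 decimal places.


S = desired product rate / undesired product rate
S = 69 / 5
S = 13.80


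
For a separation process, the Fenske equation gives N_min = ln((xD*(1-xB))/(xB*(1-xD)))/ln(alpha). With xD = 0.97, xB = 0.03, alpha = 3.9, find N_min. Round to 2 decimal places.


N_min = ln((xD*(1-xB))/(xB*(1-xD))) / ln(alpha)
Numerator inside ln: 0.9409 / 0.0009 = 1045.444444
ln(1045.444444) = 6.952197
ln(alpha) = ln(3.9) = 1.360977
N_min = 6.952197 / 1.360977 = 5.11


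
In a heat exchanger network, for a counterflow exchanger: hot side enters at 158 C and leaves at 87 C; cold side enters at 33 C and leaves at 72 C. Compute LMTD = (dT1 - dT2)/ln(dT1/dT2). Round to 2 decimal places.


dT1 = Th_in - Tc_out = 158 - 72 = 86
dT2 = Th_out - Tc_in = 87 - 33 = 54
LMTD = (dT1 - dT2) / ln(dT1/dT2)
LMTD = (86 - 54) / ln(86/54)
LMTD = 68.76 K


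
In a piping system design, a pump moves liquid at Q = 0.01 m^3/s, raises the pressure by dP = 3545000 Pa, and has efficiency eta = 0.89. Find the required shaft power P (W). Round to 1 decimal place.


P = Q * dP / eta
P = 0.01 * 3545000 / 0.89
P = 35450.0 / 0.89
P = 39831.5 W


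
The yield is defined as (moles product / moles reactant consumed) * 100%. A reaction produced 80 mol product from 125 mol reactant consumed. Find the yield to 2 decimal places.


Yield = (moles product / moles consumed) * 100%
Yield = (80 / 125) * 100
Yield = 0.64 * 100
Yield = 64.00%


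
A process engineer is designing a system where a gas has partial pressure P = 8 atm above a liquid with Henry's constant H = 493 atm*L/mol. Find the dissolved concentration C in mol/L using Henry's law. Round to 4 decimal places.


C = P / H
C = 8 / 493
C = 0.0162 mol/L


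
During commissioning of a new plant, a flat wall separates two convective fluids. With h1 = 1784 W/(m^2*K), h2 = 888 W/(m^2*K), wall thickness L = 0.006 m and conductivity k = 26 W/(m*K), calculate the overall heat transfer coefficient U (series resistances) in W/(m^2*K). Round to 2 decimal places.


1/U = 1/h1 + L/k + 1/h2
1/U = 1/1784 + 0.006/26 + 1/888
1/U = 0.0005605381 + 0.0002307692 + 0.0011261261
1/U = 0.0019174334
U = 521.53 W/(m^2*K)


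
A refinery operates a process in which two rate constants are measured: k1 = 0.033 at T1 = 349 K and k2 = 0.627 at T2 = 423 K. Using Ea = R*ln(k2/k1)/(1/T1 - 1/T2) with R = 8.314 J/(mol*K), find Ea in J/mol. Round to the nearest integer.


Ea = R * ln(k2/k1) / (1/T1 - 1/T2)
ln(k2/k1) = ln(0.627/0.033) = 2.944439
1/T1 - 1/T2 = 1/349 - 1/423 = 0.000501263319
Ea = 8.314 * 2.944439 / 0.000501263319
Ea = 48837 J/mol


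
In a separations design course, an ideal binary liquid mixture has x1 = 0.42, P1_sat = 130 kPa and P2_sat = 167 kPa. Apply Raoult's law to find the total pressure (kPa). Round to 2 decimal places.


P = x1*P1_sat + x2*P2_sat
x2 = 1 - x1 = 1 - 0.42 = 0.58
P = 0.42*130 + 0.58*167
P = 54.6 + 96.86
P = 151.46 kPa


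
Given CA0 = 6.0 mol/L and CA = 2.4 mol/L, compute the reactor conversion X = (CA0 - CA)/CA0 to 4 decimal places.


X = (CA0 - CA) / CA0
X = (6.0 - 2.4) / 6.0
X = 3.6 / 6.0
X = 0.6000


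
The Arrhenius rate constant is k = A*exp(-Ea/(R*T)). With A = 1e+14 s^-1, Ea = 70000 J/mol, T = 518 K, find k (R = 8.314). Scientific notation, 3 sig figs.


k = A * exp(-Ea/(R*T))
k = 1e+14 * exp(-70000 / (8.314 * 518))
k = 1e+14 * exp(-16.253925)
k = 8.73e+06


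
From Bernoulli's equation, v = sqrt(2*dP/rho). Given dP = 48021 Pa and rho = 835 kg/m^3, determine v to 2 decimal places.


v = sqrt(2*dP/rho)
v = sqrt(2*48021/835)
v = sqrt(115.020359)
v = 10.72 m/s


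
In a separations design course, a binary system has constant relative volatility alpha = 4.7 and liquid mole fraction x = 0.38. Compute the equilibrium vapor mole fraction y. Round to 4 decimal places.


y = alpha*x / (1 + (alpha-1)*x)
y = 4.7*0.38 / (1 + (4.7-1)*0.38)
y = 1.786 / (1 + 1.406)
y = 1.786 / 2.406
y = 0.7423


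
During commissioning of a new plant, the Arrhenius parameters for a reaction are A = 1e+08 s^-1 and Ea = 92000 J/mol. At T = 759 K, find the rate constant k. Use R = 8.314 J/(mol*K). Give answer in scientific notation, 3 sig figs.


k = A * exp(-Ea/(R*T))
k = 1e+08 * exp(-92000 / (8.314 * 759))
k = 1e+08 * exp(-14.579278)
k = 4.66e+01


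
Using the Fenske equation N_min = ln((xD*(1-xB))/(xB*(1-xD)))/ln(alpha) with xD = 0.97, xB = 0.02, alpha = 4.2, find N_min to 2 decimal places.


N_min = ln((xD*(1-xB))/(xB*(1-xD))) / ln(alpha)
Numerator inside ln: 0.9506 / 0.0006 = 1584.333333
ln(1584.333333) = 7.367919
ln(alpha) = ln(4.2) = 1.435085
N_min = 7.367919 / 1.435085 = 5.13


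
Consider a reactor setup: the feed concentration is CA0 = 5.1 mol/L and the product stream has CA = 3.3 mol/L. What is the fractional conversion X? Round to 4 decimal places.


X = (CA0 - CA) / CA0
X = (5.1 - 3.3) / 5.1
X = 1.8 / 5.1
X = 0.3529


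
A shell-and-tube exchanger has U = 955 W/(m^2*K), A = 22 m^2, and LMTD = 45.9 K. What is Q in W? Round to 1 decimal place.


Q = U * A * LMTD
Q = 955 * 22 * 45.9
Q = 964359.0 W


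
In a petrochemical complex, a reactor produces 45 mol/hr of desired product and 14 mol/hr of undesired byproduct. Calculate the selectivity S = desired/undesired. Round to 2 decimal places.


S = desired product rate / undesired product rate
S = 45 / 14
S = 3.21


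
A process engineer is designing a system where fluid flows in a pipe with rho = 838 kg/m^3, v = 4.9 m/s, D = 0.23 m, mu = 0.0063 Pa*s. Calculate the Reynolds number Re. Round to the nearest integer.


Re = rho * v * D / mu
Re = 838 * 4.9 * 0.23 / 0.0063
Re = 944.426 / 0.0063
Re = 149909


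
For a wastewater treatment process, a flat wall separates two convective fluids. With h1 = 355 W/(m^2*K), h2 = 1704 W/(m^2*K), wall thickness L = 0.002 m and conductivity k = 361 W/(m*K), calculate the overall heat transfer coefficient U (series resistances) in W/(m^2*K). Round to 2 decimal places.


1/U = 1/h1 + L/k + 1/h2
1/U = 1/355 + 0.002/361 + 1/1704
1/U = 0.0028169014 + 5.5402e-06 + 0.0005868545
1/U = 0.0034092961
U = 293.32 W/(m^2*K)


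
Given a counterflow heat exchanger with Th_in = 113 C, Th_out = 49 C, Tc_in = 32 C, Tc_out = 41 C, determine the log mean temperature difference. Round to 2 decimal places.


dT1 = Th_in - Tc_out = 113 - 41 = 72
dT2 = Th_out - Tc_in = 49 - 32 = 17
LMTD = (dT1 - dT2) / ln(dT1/dT2)
LMTD = (72 - 17) / ln(72/17)
LMTD = 38.10 K


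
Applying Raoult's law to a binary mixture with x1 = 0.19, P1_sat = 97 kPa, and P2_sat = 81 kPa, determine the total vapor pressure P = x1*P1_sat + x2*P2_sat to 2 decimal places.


P = x1*P1_sat + x2*P2_sat
x2 = 1 - x1 = 1 - 0.19 = 0.81
P = 0.19*97 + 0.81*81
P = 18.43 + 65.61
P = 84.04 kPa


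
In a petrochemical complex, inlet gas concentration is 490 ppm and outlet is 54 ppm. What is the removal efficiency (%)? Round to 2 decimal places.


Efficiency = (G_in - G_out) / G_in * 100%
Efficiency = (490 - 54) / 490 * 100
Efficiency = 436 / 490 * 100
Efficiency = 88.98%


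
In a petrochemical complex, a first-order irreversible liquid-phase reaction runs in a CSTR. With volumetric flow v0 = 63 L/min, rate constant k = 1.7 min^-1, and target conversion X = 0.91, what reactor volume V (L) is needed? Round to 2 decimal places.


V = v0 * X / (k * (1 - X))
V = 63 * 0.91 / (1.7 * (1 - 0.91))
V = 57.33 / (1.7 * 0.09)
V = 57.33 / 0.153
V = 374.71 L


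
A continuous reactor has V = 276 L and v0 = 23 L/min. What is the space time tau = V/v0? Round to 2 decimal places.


tau = V / v0
tau = 276 / 23
tau = 12.00 min


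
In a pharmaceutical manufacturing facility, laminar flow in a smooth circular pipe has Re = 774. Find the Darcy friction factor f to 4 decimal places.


f = 64 / Re
f = 64 / 774
f = 0.0827


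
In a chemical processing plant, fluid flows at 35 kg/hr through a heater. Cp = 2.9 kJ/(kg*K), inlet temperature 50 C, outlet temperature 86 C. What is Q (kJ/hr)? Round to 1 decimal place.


Q = m_dot * Cp * (T2 - T1)
Q = 35 * 2.9 * (86 - 50)
Q = 35 * 2.9 * 36
Q = 3654.0 kJ/hr


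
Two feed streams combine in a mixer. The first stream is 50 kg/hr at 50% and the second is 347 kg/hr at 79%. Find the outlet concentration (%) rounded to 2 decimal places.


Mass balance on solute: F1*x1 + F2*x2 = F3*x3
F3 = F1 + F2 = 50 + 347 = 397 kg/hr
x3 = (F1*x1 + F2*x2)/F3
x3 = (50*0.5 + 347*0.79) / 397
x3 = 75.35%


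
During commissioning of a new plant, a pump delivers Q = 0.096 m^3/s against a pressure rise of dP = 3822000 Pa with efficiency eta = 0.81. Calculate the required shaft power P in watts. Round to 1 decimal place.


P = Q * dP / eta
P = 0.096 * 3822000 / 0.81
P = 366912.0 / 0.81
P = 452977.8 W


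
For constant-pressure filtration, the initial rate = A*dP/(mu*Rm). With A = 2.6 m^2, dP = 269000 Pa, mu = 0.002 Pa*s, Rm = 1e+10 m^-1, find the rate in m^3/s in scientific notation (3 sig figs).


rate = A * dP / (mu * Rm)
rate = 2.6 * 269000 / (0.002 * 1e+10)
rate = 699400.0 / 2.000e+07
rate = 3.50e-02 m^3/s


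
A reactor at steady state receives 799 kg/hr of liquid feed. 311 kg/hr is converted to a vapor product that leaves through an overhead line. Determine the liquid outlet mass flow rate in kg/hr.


Steady-state mass balance on the main outlet: F_out = F_in - F_removed
F_out = 799 - 311
F_out = 488 kg/hr


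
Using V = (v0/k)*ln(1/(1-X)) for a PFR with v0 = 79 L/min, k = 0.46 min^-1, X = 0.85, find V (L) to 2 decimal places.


V = (v0/k) * ln(1/(1-X))
V = (79/0.46) * ln(1/(1-0.85))
V = 171.73913 * ln(6.666667)
V = 171.73913 * 1.89712
V = 325.81 L


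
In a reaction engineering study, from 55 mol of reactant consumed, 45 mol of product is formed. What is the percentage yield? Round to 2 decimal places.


Yield = (moles product / moles consumed) * 100%
Yield = (45 / 55) * 100
Yield = 0.8182 * 100
Yield = 81.82%


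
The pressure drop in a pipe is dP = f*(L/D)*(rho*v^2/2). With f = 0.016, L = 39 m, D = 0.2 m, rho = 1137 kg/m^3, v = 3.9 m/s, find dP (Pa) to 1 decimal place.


dP = f * (L/D) * (rho*v^2/2)
dP = 0.016 * (39/0.2) * (1137*3.9^2/2)
L/D = 195.0
rho*v^2/2 = 1137*15.21/2 = 8646.885
dP = 0.016 * 195.0 * 8646.885
dP = 26978.3 Pa


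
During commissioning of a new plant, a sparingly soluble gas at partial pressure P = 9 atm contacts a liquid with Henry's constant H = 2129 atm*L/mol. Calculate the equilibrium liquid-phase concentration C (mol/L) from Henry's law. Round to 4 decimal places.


C = P / H
C = 9 / 2129
C = 0.0042 mol/L


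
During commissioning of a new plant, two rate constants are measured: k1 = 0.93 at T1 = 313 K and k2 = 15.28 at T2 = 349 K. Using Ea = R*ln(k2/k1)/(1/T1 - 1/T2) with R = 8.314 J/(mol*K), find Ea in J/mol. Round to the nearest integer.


Ea = R * ln(k2/k1) / (1/T1 - 1/T2)
ln(k2/k1) = ln(15.28/0.93) = 2.7991155
1/T1 - 1/T2 = 1/313 - 1/349 = 0.000329558666
Ea = 8.314 * 2.7991155 / 0.000329558666
Ea = 70615 J/mol


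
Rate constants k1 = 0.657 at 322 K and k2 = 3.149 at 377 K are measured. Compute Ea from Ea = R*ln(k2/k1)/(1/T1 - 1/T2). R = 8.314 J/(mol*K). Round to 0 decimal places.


Ea = R * ln(k2/k1) / (1/T1 - 1/T2)
ln(k2/k1) = ln(3.149/0.657) = 1.5671562
1/T1 - 1/T2 = 1/322 - 1/377 = 0.000453070168
Ea = 8.314 * 1.5671562 / 0.000453070168
Ea = 28758 J/mol


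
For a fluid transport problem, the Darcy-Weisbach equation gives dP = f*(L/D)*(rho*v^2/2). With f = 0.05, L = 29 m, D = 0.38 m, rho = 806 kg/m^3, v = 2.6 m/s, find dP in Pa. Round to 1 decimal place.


dP = f * (L/D) * (rho*v^2/2)
dP = 0.05 * (29/0.38) * (806*2.6^2/2)
L/D = 76.31578947
rho*v^2/2 = 806*6.76/2 = 2724.28
dP = 0.05 * 76.31578947 * 2724.28
dP = 10395.3 Pa


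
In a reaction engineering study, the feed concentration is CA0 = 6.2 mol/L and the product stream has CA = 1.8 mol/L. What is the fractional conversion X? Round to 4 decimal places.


X = (CA0 - CA) / CA0
X = (6.2 - 1.8) / 6.2
X = 4.4 / 6.2
X = 0.7097


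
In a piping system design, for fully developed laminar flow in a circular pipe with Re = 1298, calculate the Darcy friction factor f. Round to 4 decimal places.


f = 64 / Re
f = 64 / 1298
f = 0.0493


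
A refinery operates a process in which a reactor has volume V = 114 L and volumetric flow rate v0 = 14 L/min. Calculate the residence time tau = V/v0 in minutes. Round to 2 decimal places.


tau = V / v0
tau = 114 / 14
tau = 8.14 min


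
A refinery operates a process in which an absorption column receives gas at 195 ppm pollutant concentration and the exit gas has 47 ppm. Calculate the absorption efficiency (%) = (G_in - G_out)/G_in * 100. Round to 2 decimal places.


Efficiency = (G_in - G_out) / G_in * 100%
Efficiency = (195 - 47) / 195 * 100
Efficiency = 148 / 195 * 100
Efficiency = 75.90%


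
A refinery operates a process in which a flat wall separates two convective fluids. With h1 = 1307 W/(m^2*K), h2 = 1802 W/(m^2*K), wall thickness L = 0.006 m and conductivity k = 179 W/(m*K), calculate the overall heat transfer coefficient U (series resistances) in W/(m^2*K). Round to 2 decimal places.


1/U = 1/h1 + L/k + 1/h2
1/U = 1/1307 + 0.006/179 + 1/1802
1/U = 0.0007651109 + 3.35196e-05 + 0.000554939
1/U = 0.0013535695
U = 738.79 W/(m^2*K)


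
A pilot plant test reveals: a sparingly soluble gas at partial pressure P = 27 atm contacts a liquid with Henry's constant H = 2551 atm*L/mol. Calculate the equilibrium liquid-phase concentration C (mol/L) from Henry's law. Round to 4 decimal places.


C = P / H
C = 27 / 2551
C = 0.0106 mol/L


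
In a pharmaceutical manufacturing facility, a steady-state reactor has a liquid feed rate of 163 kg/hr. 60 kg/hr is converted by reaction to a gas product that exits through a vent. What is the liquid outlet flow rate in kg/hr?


Steady-state mass balance on the main outlet: F_out = F_in - F_removed
F_out = 163 - 60
F_out = 103 kg/hr


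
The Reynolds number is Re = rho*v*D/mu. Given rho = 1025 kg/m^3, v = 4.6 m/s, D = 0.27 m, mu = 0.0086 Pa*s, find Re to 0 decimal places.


Re = rho * v * D / mu
Re = 1025 * 4.6 * 0.27 / 0.0086
Re = 1273.05 / 0.0086
Re = 148029


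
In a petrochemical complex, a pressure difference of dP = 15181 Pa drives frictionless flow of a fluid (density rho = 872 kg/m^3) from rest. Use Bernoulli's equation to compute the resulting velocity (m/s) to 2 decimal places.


v = sqrt(2*dP/rho)
v = sqrt(2*15181/872)
v = sqrt(34.818807)
v = 5.90 m/s


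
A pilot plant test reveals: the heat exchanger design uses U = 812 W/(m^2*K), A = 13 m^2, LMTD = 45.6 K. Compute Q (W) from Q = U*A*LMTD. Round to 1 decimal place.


Q = U * A * LMTD
Q = 812 * 13 * 45.6
Q = 481353.6 W


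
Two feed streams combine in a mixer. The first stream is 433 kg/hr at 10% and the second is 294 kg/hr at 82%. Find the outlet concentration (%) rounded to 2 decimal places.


Mass balance on solute: F1*x1 + F2*x2 = F3*x3
F3 = F1 + F2 = 433 + 294 = 727 kg/hr
x3 = (F1*x1 + F2*x2)/F3
x3 = (433*0.1 + 294*0.82) / 727
x3 = 39.12%


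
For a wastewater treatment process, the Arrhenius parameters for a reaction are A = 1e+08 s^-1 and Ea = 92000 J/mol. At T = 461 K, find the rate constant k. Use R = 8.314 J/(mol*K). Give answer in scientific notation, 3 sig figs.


k = A * exp(-Ea/(R*T))
k = 1e+08 * exp(-92000 / (8.314 * 461))
k = 1e+08 * exp(-24.003628)
k = 3.76e-03


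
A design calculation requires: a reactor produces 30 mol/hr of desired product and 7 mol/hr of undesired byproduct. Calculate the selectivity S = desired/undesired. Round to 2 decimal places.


S = desired product rate / undesired product rate
S = 30 / 7
S = 4.29


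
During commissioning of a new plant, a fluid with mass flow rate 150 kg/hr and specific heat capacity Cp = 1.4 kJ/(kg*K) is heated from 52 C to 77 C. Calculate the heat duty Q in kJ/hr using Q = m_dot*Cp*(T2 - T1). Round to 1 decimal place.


Q = m_dot * Cp * (T2 - T1)
Q = 150 * 1.4 * (77 - 52)
Q = 150 * 1.4 * 25
Q = 5250.0 kJ/hr


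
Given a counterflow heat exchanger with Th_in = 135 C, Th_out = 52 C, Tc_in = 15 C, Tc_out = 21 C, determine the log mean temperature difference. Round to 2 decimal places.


dT1 = Th_in - Tc_out = 135 - 21 = 114
dT2 = Th_out - Tc_in = 52 - 15 = 37
LMTD = (dT1 - dT2) / ln(dT1/dT2)
LMTD = (114 - 37) / ln(114/37)
LMTD = 68.43 K


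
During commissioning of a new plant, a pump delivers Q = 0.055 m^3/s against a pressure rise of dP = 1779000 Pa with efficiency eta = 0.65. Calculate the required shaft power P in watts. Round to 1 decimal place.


P = Q * dP / eta
P = 0.055 * 1779000 / 0.65
P = 97845.0 / 0.65
P = 150530.8 W


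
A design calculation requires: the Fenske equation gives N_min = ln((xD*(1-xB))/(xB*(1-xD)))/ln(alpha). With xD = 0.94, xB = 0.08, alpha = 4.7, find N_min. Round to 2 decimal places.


N_min = ln((xD*(1-xB))/(xB*(1-xD))) / ln(alpha)
Numerator inside ln: 0.8648 / 0.0048 = 180.166667
ln(180.166667) = 5.193882
ln(alpha) = ln(4.7) = 1.547563
N_min = 5.193882 / 1.547563 = 3.36


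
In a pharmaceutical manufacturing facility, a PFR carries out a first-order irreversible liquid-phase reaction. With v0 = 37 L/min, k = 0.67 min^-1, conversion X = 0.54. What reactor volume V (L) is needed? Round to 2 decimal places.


V = (v0/k) * ln(1/(1-X))
V = (37/0.67) * ln(1/(1-0.54))
V = 55.223881 * ln(2.173913)
V = 55.223881 * 0.776529
V = 42.88 L


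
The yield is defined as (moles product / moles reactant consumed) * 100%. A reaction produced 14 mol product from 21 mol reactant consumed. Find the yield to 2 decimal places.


Yield = (moles product / moles consumed) * 100%
Yield = (14 / 21) * 100
Yield = 0.6667 * 100
Yield = 66.67%


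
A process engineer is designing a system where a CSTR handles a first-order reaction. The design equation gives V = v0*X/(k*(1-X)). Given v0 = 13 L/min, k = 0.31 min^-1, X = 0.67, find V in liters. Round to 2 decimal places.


V = v0 * X / (k * (1 - X))
V = 13 * 0.67 / (0.31 * (1 - 0.67))
V = 8.71 / (0.31 * 0.33)
V = 8.71 / 0.1023
V = 85.14 L


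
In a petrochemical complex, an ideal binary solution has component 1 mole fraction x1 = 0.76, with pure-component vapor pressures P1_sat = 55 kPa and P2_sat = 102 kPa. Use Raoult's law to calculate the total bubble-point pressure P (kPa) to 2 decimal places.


P = x1*P1_sat + x2*P2_sat
x2 = 1 - x1 = 1 - 0.76 = 0.24
P = 0.76*55 + 0.24*102
P = 41.8 + 24.48
P = 66.28 kPa


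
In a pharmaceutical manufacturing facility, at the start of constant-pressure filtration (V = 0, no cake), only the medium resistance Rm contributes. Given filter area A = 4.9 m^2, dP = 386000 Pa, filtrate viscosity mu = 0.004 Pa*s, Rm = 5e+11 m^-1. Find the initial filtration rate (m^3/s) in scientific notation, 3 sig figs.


rate = A * dP / (mu * Rm)
rate = 4.9 * 386000 / (0.004 * 5e+11)
rate = 1891400.0 / 2.000e+09
rate = 9.46e-04 m^3/s
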